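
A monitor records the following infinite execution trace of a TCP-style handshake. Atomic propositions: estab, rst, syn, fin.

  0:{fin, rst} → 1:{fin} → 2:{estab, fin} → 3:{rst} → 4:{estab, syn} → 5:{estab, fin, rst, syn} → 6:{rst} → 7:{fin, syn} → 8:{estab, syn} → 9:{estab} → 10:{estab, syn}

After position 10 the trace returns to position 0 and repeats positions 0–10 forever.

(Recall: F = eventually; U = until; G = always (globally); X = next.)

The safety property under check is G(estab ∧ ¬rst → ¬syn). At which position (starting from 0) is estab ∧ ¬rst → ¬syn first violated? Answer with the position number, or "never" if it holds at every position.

Check estab ∧ ¬rst → ¬syn at each position in order: 0 ✓, 1 ✓, 2 ✓, 3 ✓.
At position 4 the labels are {estab, syn}, so estab ∧ ¬rst → ¬syn is false there. This is the first violation.

4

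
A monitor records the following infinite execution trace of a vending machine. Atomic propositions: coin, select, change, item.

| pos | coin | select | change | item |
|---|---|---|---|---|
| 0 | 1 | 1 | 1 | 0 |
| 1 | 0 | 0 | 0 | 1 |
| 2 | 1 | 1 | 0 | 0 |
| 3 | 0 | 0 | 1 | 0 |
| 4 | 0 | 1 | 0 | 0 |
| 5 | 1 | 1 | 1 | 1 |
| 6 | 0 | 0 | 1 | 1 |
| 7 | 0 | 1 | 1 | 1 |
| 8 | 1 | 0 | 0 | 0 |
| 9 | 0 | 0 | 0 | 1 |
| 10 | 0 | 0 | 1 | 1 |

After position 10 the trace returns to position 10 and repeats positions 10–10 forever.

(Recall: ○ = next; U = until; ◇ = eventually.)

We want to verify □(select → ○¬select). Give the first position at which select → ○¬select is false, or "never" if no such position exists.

4

Check select → ○¬select at each position in order: 0 ✓, 1 ✓, 2 ✓, 3 ✓.
At position 4 the labels are {select} and the next position 5 has {change, coin, item, select}, so select → ○¬select is false there. This is the first violation.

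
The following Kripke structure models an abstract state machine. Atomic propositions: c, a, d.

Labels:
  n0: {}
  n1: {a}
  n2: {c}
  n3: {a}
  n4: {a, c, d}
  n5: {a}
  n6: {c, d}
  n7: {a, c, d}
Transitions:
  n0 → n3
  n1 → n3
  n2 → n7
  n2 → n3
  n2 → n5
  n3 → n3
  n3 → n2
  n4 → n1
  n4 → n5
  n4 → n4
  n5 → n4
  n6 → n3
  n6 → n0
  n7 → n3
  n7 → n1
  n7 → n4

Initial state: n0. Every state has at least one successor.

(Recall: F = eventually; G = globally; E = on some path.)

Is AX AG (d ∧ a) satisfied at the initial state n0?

States satisfying AG (d ∧ a): ∅.
States satisfying AX AG (d ∧ a): ∅.
n0 ∉ Sat(AX AG (d ∧ a)).

Violated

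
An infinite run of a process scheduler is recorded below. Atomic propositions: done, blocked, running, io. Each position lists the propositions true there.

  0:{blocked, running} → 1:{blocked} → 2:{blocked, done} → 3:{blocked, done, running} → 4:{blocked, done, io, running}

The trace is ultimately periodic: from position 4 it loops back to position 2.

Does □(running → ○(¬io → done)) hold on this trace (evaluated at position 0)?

running → ○(¬io → done) must hold at every position from 0 onward. It fails at position 0, so □(running → ○(¬io → done)) is false.
Positions where running holds: 0, 3, 4.
Check ○(¬io → done) at each: 0→fails, 3→ok, 4→ok.

Does not hold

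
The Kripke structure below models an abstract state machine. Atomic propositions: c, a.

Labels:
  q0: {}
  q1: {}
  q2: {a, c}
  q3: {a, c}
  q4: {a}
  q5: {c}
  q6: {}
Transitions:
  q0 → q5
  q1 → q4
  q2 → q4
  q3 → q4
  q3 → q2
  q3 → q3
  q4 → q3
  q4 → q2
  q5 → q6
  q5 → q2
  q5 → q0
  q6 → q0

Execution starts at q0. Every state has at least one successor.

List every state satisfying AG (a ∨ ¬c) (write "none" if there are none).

{q1, q2, q3, q4}

States satisfying a ∨ ¬c: {q0, q1, q2, q3, q4, q6}.
States satisfying AG (a ∨ ¬c): {q1, q2, q3, q4}.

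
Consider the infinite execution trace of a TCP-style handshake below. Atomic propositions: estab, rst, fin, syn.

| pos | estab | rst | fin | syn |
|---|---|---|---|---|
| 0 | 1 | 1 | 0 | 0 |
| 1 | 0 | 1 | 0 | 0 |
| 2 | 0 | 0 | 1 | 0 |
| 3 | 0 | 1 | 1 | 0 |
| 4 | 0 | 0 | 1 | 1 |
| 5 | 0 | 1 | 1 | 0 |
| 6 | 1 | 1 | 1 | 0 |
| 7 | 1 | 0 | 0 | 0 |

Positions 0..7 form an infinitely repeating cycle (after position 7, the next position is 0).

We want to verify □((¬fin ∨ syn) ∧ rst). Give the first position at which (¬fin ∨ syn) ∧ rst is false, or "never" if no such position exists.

Check (¬fin ∨ syn) ∧ rst at each position in order: 0 ✓, 1 ✓.
At position 2 the labels are {fin}, so (¬fin ∨ syn) ∧ rst is false there. This is the first violation.

2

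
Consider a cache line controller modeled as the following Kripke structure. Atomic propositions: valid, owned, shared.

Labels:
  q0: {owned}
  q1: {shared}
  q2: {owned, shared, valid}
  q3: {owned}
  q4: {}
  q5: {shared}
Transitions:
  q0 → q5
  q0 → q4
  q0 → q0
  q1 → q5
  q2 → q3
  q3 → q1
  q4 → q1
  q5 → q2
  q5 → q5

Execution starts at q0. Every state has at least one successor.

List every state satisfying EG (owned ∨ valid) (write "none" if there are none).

States satisfying owned ∨ valid: {q0, q2, q3}.
States satisfying EG (owned ∨ valid): {q0}.

{q0}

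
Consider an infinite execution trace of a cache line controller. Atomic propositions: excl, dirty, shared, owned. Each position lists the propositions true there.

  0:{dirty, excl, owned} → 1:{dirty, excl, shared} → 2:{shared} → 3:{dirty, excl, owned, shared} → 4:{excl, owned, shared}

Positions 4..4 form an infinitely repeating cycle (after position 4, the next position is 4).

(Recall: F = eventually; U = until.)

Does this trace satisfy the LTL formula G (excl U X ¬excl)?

Does not hold

excl U X ¬excl must hold at every position from 0 onward. It fails at position 2, so G (excl U X ¬excl) is false.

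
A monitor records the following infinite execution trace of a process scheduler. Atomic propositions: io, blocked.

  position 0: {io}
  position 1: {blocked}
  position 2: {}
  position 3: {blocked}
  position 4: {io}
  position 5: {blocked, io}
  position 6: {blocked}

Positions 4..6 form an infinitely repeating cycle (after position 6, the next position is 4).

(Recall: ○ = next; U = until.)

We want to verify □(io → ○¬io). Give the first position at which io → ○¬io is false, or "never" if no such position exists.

Check io → ○¬io at each position in order: 0 ✓, 1 ✓, 2 ✓, 3 ✓.
At position 4 the labels are {io} and the next position 5 has {blocked, io}, so io → ○¬io is false there. This is the first violation.

4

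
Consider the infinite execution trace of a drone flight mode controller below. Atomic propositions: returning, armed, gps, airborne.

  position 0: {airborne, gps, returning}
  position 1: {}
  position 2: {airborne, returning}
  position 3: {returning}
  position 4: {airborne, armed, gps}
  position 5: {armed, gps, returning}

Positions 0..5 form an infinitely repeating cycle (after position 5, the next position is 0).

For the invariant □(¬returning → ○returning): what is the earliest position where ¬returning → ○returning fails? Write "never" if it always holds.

never

¬returning → ○returning holds at every position 0..5, and those are all the positions the trace ever visits, so the invariant □(¬returning → ○returning) is never violated.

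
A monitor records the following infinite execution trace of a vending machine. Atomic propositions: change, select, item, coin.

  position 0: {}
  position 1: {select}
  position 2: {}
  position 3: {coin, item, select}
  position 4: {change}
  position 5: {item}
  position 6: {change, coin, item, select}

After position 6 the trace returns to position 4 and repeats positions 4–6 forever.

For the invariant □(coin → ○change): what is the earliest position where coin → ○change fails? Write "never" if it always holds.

never

coin → ○change holds at every position 0..6, and those are all the positions the trace ever visits, so the invariant □(coin → ○change) is never violated.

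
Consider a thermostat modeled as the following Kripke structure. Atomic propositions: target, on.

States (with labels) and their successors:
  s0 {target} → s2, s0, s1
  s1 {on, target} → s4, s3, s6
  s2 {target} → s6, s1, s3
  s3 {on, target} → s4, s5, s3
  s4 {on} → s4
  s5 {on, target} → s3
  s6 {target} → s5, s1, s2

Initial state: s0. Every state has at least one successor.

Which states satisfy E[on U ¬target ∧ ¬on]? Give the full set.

States satisfying on: {s1, s3, s4, s5}.
States satisfying ¬target ∧ ¬on: ∅.
States satisfying E[on U ¬target ∧ ¬on]: ∅.

none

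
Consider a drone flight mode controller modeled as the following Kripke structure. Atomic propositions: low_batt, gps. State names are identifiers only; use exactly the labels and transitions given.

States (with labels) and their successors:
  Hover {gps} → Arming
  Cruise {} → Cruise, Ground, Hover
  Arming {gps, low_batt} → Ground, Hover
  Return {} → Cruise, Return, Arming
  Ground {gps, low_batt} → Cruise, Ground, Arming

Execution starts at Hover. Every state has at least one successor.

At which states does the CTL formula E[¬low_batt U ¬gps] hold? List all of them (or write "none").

{Cruise, Return}

States satisfying ¬low_batt: {Hover, Cruise, Return}.
States satisfying ¬gps: {Cruise, Return}.
States satisfying E[¬low_batt U ¬gps]: {Cruise, Return}.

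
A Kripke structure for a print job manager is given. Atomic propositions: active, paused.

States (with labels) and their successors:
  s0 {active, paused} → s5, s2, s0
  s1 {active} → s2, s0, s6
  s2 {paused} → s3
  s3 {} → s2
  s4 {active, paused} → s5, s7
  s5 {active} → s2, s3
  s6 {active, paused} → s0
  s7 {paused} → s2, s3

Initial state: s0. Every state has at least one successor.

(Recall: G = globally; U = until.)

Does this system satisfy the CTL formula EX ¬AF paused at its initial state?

States satisfying ¬AF paused: ∅.
States satisfying EX ¬AF paused: ∅.
No suitable path/successor from s0 witnesses the formula.
s0 ∉ Sat(EX ¬AF paused).

Does not hold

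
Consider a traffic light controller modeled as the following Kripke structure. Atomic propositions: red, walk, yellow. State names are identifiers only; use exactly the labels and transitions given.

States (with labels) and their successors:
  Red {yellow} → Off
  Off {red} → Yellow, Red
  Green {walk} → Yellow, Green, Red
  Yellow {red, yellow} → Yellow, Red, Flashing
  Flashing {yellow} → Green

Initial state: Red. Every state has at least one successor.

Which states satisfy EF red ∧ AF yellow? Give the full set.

States satisfying red: {Off, Yellow}.
States satisfying EF red: {Red, Off, Green, Yellow, Flashing}.
States satisfying yellow: {Red, Yellow, Flashing}.
States satisfying AF yellow: {Red, Off, Yellow, Flashing}.
States satisfying EF red ∧ AF yellow: {Red, Off, Yellow, Flashing}.

{Red, Off, Yellow, Flashing}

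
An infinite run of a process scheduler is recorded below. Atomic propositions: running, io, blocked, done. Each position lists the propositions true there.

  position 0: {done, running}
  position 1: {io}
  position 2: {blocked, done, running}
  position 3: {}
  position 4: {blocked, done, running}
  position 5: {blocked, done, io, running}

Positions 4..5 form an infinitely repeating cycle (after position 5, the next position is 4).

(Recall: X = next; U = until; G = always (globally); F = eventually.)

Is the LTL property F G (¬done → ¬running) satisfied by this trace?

Satisfied

G (¬done → ¬running) holds at position 0, which is reachable from 0, so F G (¬done → ¬running) holds.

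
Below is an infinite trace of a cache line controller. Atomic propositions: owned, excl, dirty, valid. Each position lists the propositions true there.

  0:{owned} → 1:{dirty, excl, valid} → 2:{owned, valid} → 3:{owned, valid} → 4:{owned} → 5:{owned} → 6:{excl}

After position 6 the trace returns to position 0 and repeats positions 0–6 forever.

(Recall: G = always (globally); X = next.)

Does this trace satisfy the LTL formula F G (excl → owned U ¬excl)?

No

G (excl → owned U ¬excl) is false at every position 0..6, so it never becomes true and F G (excl → owned U ¬excl) fails.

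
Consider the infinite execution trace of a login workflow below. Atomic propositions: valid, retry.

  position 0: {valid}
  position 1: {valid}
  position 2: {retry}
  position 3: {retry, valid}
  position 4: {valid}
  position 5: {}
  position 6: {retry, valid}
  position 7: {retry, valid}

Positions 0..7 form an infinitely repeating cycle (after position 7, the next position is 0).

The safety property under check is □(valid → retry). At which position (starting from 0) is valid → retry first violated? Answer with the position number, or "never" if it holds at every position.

0

At position 0 the labels are {valid}, so valid → retry is false there. This is the first violation.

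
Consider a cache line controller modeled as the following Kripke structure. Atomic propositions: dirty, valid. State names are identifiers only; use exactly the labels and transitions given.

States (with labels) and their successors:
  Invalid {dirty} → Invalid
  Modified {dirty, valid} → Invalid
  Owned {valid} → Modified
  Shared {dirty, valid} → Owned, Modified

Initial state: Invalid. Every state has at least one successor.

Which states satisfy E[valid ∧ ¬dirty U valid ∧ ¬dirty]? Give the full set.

States satisfying valid ∧ ¬dirty: {Owned}.
States satisfying E[valid ∧ ¬dirty U valid ∧ ¬dirty]: {Owned}.

{Owned}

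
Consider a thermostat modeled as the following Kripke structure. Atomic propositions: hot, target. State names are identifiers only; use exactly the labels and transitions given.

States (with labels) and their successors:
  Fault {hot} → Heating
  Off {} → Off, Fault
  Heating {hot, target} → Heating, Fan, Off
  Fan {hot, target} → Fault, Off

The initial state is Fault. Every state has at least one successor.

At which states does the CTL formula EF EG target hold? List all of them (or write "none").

States satisfying EG target: {Heating}.
States satisfying EF EG target: {Fault, Off, Heating, Fan}.

{Fault, Off, Heating, Fan}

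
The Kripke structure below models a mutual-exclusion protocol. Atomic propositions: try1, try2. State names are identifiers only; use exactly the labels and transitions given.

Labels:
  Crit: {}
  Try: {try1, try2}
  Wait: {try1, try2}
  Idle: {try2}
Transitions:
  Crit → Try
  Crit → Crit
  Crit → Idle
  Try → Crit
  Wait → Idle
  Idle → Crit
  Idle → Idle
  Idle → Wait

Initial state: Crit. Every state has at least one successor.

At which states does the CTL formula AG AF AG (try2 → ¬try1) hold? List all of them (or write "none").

States satisfying AF AG (try2 → ¬try1): ∅.
States satisfying AG AF AG (try2 → ¬try1): ∅.

none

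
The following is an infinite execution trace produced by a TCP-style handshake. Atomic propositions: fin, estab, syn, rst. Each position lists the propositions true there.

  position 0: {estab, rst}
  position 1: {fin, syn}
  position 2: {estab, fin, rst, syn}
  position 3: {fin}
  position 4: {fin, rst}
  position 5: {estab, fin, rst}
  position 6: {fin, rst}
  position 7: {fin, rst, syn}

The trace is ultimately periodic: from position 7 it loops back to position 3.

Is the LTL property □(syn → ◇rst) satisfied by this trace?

Holds

syn → ◇rst holds at every position 0..7, and those are all positions ever visited, so □(syn → ◇rst) holds.
Positions where syn holds: 1, 2, 7.
Check ◇rst at each: 1→ok, 2→ok, 7→ok.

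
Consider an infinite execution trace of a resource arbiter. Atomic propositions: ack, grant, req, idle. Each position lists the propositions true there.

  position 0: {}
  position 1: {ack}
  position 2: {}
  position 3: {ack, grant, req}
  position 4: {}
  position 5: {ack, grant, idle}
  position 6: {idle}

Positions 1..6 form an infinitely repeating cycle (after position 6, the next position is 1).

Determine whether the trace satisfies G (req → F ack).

Yes

req → F ack holds at every position 0..6, and those are all positions ever visited, so G (req → F ack) holds.
Positions where req holds: 3.
Check F ack at each: 3→ok.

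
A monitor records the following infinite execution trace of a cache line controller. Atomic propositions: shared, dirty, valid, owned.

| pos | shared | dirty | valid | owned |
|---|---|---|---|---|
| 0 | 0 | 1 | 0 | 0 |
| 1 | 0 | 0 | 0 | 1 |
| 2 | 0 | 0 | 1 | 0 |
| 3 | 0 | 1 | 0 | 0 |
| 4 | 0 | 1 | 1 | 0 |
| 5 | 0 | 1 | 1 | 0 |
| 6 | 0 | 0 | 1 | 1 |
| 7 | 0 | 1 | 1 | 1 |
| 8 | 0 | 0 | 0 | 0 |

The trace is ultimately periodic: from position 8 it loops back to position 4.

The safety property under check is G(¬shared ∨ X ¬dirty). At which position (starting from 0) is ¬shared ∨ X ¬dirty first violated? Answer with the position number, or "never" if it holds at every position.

never

¬shared ∨ X ¬dirty holds at every position 0..8, and those are all the positions the trace ever visits, so the invariant G(¬shared ∨ X ¬dirty) is never violated.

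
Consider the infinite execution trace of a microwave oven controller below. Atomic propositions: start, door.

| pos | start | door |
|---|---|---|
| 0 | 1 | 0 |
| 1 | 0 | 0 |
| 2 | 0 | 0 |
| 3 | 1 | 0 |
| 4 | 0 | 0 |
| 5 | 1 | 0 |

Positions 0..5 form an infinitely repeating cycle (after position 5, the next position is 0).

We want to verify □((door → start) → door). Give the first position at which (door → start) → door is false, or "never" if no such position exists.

0

At position 0 the labels are {start}, so (door → start) → door is false there. This is the first violation.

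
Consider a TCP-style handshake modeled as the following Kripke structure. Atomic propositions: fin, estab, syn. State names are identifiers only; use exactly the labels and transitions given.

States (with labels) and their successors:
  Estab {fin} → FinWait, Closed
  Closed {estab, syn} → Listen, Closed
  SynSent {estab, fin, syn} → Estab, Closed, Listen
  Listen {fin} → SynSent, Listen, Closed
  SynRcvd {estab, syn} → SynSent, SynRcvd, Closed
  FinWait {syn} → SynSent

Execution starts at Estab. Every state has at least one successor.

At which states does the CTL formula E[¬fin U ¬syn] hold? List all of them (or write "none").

{Estab, Closed, Listen, SynRcvd}

States satisfying ¬fin: {Closed, SynRcvd, FinWait}.
States satisfying ¬syn: {Estab, Listen}.
States satisfying E[¬fin U ¬syn]: {Estab, Closed, Listen, SynRcvd}.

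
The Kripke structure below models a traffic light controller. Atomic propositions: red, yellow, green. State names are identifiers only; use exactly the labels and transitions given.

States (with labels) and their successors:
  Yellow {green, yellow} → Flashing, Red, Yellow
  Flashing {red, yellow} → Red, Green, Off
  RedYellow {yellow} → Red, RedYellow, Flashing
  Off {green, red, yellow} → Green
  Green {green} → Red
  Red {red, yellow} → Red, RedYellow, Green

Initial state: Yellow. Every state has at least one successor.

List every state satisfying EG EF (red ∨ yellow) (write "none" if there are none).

States satisfying EF (red ∨ yellow): {Yellow, Flashing, RedYellow, Off, Green, Red}.
States satisfying EG EF (red ∨ yellow): {Yellow, Flashing, RedYellow, Off, Green, Red}.

{Yellow, Flashing, RedYellow, Off, Green, Red}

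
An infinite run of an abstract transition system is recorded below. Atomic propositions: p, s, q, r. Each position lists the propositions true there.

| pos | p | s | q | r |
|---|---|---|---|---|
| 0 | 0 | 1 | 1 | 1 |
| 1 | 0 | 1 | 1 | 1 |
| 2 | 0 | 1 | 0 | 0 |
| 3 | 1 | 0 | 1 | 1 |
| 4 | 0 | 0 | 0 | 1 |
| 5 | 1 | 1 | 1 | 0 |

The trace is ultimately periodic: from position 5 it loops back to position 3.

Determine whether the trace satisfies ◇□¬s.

Violated

□¬s is false at every position 0..5, so it never becomes true and ◇□¬s fails.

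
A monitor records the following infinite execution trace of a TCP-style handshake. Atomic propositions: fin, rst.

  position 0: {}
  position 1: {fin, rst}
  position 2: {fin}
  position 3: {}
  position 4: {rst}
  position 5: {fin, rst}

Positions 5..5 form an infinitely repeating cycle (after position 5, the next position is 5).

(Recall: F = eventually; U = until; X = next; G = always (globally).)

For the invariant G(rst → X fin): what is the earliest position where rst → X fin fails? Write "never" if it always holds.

rst → X fin holds at every position 0..5, and those are all the positions the trace ever visits, so the invariant G(rst → X fin) is never violated.

never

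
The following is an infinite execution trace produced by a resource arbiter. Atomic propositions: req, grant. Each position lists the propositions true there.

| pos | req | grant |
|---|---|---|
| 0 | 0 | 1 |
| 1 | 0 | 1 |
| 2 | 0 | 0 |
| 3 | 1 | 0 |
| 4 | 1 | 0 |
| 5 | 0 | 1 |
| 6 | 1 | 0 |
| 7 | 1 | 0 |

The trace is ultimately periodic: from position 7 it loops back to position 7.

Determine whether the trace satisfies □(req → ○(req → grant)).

req → ○(req → grant) must hold at every position from 0 onward. It fails at position 3, so □(req → ○(req → grant)) is false.
Positions where req holds: 3, 4, 6, 7.
Check ○(req → grant) at each: 3→fails, 4→ok, 6→fails, 7→fails.

Violated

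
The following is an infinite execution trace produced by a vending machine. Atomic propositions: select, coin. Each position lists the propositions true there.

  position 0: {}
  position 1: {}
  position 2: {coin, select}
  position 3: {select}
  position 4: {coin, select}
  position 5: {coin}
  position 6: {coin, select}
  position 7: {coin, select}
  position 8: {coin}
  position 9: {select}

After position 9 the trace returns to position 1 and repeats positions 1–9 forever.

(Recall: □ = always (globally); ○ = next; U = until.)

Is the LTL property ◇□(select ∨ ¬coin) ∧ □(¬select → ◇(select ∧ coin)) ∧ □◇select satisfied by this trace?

Violated

□(select ∨ ¬coin) is false at every position 0..9, so it never becomes true and ◇□(select ∨ ¬coin) fails.
At position 0: ◇□(select ∨ ¬coin) is false; □(¬select → ◇(select ∧ coin)) ∧ □◇select is true; so ◇□(select ∨ ¬coin) ∧ □(¬select → ◇(select ∧ coin)) ∧ □◇select is false.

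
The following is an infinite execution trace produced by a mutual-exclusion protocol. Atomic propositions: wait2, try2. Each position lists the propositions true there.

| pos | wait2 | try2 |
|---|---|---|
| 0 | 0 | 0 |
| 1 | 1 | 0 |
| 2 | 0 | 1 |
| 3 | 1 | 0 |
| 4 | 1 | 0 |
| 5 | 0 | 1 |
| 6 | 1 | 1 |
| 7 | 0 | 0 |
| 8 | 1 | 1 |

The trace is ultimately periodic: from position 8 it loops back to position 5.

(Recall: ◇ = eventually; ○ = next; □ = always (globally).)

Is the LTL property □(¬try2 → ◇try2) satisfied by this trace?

¬try2 → ◇try2 holds at every position 0..8, and those are all positions ever visited, so □(¬try2 → ◇try2) holds.
Positions where ¬try2 holds: 0, 1, 3, 4, 7.
Check ◇try2 at each: 0→ok, 1→ok, 3→ok, 4→ok, 7→ok.

Satisfied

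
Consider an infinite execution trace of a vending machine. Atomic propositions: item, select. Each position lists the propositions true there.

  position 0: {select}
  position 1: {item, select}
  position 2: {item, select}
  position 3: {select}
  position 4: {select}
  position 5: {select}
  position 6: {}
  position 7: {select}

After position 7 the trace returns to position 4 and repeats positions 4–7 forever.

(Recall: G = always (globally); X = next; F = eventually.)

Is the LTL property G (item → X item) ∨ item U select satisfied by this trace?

Yes

item → X item must hold at every position from 0 onward. It fails at position 2, so G (item → X item) is false.
Positions where item holds: 1, 2.
Check X item at each: 1→ok, 2→fails.
Walking from position 0: select first holds at position 0, and item holds at every earlier position along the way, so item U select holds.
At position 0: G (item → X item) is false; item U select is true; so G (item → X item) ∨ item U select is true.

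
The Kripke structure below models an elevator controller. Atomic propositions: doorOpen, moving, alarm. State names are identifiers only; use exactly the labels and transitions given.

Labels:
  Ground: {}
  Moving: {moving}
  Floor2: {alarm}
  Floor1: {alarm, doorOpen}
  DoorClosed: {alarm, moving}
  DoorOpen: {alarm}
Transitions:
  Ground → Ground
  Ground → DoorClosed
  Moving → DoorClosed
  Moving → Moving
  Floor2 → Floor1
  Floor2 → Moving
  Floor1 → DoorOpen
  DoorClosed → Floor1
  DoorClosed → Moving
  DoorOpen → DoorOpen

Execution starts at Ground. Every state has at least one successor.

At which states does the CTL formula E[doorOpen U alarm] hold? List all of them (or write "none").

States satisfying doorOpen: {Floor1}.
States satisfying alarm: {Floor2, Floor1, DoorClosed, DoorOpen}.
States satisfying E[doorOpen U alarm]: {Floor2, Floor1, DoorClosed, DoorOpen}.

{Floor2, Floor1, DoorClosed, DoorOpen}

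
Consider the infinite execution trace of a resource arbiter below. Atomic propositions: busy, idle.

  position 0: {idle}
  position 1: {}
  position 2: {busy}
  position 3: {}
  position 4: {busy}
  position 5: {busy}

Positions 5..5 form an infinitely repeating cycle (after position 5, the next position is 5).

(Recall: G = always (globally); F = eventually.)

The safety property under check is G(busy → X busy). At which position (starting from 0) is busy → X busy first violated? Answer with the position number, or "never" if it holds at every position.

Check busy → X busy at each position in order: 0 ✓, 1 ✓.
At position 2 the labels are {busy} and the next position 3 has {}, so busy → X busy is false there. This is the first violation.

2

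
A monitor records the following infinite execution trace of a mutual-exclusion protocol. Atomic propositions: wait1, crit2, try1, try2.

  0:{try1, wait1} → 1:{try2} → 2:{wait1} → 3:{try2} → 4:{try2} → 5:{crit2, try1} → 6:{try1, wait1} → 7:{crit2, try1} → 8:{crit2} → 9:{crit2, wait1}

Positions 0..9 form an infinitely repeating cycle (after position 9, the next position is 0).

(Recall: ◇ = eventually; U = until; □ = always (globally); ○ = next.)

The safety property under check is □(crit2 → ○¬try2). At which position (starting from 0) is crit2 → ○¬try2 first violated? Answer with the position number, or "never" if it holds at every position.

never

crit2 → ○¬try2 holds at every position 0..9, and those are all the positions the trace ever visits, so the invariant □(crit2 → ○¬try2) is never violated.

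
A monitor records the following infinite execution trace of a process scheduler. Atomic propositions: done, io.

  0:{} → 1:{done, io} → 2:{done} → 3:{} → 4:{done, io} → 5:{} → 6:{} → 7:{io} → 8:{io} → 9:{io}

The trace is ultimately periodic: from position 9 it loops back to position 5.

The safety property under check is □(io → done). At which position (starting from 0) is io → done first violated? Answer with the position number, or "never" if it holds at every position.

Check io → done at each position in order: 0 ✓, 1 ✓, 2 ✓, 3 ✓, 4 ✓, 5 ✓, 6 ✓.
At position 7 the labels are {io}, so io → done is false there. This is the first violation.

7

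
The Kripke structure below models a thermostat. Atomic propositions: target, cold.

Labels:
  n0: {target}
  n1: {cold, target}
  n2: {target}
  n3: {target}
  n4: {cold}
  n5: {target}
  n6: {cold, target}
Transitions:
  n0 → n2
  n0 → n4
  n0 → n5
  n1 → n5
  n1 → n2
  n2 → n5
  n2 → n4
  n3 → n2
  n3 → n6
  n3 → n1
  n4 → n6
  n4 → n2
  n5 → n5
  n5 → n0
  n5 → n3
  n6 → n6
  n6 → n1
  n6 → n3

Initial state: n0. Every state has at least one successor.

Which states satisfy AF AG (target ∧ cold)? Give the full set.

States satisfying AG (target ∧ cold): ∅.
States satisfying AF AG (target ∧ cold): ∅.

none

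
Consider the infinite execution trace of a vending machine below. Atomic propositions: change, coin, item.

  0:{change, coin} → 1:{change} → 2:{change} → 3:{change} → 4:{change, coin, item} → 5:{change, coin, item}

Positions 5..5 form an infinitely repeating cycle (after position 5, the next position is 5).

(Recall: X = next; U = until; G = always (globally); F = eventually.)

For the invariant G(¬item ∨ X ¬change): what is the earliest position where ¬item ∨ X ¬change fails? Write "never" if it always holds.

4

Check ¬item ∨ X ¬change at each position in order: 0 ✓, 1 ✓, 2 ✓, 3 ✓.
At position 4 the labels are {change, coin, item} and the next position 5 has {change, coin, item}, so ¬item ∨ X ¬change is false there. This is the first violation.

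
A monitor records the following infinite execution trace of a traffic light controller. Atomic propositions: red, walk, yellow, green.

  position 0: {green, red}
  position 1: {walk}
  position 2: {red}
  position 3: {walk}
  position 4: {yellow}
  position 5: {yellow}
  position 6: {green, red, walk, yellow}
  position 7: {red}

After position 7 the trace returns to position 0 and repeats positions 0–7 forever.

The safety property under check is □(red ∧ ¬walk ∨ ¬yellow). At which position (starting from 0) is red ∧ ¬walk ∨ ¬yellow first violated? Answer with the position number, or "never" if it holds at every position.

4

Check red ∧ ¬walk ∨ ¬yellow at each position in order: 0 ✓, 1 ✓, 2 ✓, 3 ✓.
At position 4 the labels are {yellow}, so red ∧ ¬walk ∨ ¬yellow is false there. This is the first violation.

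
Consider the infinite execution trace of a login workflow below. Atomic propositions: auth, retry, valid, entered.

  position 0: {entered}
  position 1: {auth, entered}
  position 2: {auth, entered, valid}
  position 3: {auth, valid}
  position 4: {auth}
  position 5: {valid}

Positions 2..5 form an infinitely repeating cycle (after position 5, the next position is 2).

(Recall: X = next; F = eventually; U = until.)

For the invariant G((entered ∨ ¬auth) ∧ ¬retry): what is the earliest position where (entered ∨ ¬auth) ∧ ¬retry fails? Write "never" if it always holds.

3

Check (entered ∨ ¬auth) ∧ ¬retry at each position in order: 0 ✓, 1 ✓, 2 ✓.
At position 3 the labels are {auth, valid}, so (entered ∨ ¬auth) ∧ ¬retry is false there. This is the first violation.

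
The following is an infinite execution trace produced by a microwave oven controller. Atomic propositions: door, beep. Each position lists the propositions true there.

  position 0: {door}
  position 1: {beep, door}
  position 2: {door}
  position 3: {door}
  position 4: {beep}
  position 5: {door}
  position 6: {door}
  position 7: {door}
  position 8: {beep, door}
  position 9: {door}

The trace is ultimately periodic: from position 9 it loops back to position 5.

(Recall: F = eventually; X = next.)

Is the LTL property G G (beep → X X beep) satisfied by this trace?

G (beep → X X beep) must hold at every position from 0 onward. It fails at position 0, so G G (beep → X X beep) is false.

No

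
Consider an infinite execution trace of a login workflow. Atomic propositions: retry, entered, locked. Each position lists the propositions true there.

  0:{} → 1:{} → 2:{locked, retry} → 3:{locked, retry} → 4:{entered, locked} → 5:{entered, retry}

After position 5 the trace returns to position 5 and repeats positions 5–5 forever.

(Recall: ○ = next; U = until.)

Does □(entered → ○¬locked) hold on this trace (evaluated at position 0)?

Yes

entered → ○¬locked holds at every position 0..5, and those are all positions ever visited, so □(entered → ○¬locked) holds.
Positions where entered holds: 4, 5.
Check ○¬locked at each: 4→ok, 5→ok.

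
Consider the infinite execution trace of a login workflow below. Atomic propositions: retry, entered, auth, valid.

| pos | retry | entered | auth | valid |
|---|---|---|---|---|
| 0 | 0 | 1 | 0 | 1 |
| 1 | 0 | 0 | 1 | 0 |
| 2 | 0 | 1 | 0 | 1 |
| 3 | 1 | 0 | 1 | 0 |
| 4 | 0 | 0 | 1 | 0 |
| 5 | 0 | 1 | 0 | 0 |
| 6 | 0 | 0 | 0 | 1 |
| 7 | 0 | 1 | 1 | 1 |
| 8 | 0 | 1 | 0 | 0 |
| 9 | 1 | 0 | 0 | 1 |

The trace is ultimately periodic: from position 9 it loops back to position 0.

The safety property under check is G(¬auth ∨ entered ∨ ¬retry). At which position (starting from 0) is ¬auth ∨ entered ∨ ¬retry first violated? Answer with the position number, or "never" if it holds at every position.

3

Check ¬auth ∨ entered ∨ ¬retry at each position in order: 0 ✓, 1 ✓, 2 ✓.
At position 3 the labels are {auth, retry}, so ¬auth ∨ entered ∨ ¬retry is false there. This is the first violation.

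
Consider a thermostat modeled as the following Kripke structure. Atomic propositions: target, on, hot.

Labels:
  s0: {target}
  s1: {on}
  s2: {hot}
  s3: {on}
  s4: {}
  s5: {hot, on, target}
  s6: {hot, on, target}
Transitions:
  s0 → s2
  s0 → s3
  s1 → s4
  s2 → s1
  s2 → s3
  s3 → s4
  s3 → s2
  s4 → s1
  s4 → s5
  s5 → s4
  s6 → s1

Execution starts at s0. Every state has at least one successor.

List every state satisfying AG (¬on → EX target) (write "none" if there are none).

{s1, s4, s5, s6}

States satisfying ¬on → EX target: {s1, s3, s4, s5, s6}.
States satisfying AG (¬on → EX target): {s1, s4, s5, s6}.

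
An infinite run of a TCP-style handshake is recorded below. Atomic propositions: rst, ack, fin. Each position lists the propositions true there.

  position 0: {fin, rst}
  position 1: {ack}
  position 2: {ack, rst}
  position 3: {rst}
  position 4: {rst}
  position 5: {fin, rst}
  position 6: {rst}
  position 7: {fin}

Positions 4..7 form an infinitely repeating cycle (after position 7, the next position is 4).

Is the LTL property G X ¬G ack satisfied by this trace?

Yes

X ¬G ack holds at every position 0..7, and those are all positions ever visited, so G X ¬G ack holds.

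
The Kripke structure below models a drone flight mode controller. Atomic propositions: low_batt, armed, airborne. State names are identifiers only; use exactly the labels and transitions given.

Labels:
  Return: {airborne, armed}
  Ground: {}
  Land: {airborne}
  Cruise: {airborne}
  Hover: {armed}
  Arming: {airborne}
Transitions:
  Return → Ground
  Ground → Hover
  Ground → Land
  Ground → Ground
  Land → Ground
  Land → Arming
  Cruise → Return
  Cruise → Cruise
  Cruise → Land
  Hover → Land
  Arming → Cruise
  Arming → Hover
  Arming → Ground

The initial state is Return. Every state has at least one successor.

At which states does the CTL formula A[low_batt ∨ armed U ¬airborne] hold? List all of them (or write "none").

{Return, Ground, Hover}

States satisfying low_batt ∨ armed: {Return, Hover}.
States satisfying ¬airborne: {Ground, Hover}.
States satisfying A[low_batt ∨ armed U ¬airborne]: {Return, Ground, Hover}.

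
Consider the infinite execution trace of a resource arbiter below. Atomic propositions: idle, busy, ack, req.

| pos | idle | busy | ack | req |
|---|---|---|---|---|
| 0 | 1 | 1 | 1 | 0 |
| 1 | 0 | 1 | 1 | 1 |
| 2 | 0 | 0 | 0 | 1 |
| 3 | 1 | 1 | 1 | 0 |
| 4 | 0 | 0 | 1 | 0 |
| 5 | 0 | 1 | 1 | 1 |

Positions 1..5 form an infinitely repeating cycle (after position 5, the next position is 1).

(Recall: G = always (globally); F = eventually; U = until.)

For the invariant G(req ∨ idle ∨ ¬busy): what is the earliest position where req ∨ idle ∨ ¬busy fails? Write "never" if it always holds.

never

req ∨ idle ∨ ¬busy holds at every position 0..5, and those are all the positions the trace ever visits, so the invariant G(req ∨ idle ∨ ¬busy) is never violated.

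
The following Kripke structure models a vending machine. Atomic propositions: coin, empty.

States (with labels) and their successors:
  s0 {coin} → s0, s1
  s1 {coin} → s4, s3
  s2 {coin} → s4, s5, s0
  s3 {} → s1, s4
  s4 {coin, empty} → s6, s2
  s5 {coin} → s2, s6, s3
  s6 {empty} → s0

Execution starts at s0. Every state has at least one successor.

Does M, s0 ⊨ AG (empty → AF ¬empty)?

Yes

States satisfying empty → AF ¬empty: {s0, s1, s2, s3, s4, s5, s6}.
States satisfying AG (empty → AF ¬empty): {s0, s1, s2, s3, s4, s5, s6}.
Every state reachable from s0 satisfies empty → AF ¬empty.
s0 ∈ Sat(AG (empty → AF ¬empty)).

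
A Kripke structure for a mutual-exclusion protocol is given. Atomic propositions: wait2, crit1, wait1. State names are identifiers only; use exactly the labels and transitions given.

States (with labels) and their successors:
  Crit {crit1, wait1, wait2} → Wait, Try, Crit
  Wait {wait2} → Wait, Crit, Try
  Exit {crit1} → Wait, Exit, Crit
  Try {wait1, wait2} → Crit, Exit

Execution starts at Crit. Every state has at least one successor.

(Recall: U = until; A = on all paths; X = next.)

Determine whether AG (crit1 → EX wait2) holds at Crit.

States satisfying crit1 → EX wait2: {Crit, Wait, Exit, Try}.
States satisfying AG (crit1 → EX wait2): {Crit, Wait, Exit, Try}.
Every state reachable from Crit satisfies crit1 → EX wait2.
Crit ∈ Sat(AG (crit1 → EX wait2)).

Yes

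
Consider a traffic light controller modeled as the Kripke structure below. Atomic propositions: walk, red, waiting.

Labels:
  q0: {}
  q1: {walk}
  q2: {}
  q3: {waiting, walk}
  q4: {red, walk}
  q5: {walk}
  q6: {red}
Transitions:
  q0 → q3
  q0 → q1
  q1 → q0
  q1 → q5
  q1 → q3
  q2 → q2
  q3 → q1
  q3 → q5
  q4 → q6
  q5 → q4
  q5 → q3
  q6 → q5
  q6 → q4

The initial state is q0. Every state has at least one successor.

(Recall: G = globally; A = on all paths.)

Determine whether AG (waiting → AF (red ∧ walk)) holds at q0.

No

States satisfying waiting → AF (red ∧ walk): {q0, q1, q2, q4, q5, q6}.
States satisfying AG (waiting → AF (red ∧ walk)): {q2}.
q3 is reachable from q0 and violates waiting → AF (red ∧ walk), so AG fails at q0.
q0 ∉ Sat(AG (waiting → AF (red ∧ walk))).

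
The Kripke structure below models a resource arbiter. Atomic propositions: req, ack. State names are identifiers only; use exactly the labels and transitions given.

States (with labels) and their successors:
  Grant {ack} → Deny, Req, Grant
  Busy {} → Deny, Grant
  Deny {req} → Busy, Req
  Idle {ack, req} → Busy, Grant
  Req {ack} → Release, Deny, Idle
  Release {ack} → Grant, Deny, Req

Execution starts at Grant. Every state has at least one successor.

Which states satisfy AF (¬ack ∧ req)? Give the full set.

{Deny}

States satisfying ¬ack ∧ req: {Deny}.
States satisfying AF (¬ack ∧ req): {Deny}.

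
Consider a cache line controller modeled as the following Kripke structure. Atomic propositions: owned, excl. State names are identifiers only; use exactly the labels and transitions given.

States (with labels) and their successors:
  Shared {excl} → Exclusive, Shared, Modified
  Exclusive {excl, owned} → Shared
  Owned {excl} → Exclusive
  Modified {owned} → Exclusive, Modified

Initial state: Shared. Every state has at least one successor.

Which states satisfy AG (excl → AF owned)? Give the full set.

none

States satisfying excl → AF owned: {Exclusive, Owned, Modified}.
States satisfying AG (excl → AF owned): ∅.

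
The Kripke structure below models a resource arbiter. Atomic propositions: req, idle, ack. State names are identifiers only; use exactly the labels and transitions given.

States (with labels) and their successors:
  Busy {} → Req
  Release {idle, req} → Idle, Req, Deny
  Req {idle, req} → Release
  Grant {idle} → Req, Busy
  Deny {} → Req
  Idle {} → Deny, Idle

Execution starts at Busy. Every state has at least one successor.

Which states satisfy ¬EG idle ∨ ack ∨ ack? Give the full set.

{Busy, Deny, Idle}

States satisfying idle: {Release, Req, Grant}.
States satisfying EG idle: {Release, Req, Grant}.
States satisfying ¬EG idle: {Busy, Deny, Idle}.
States satisfying ack ∨ ack: ∅.
States satisfying ¬EG idle ∨ ack ∨ ack: {Busy, Deny, Idle}.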